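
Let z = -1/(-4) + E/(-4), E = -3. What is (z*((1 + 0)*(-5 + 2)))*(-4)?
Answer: 12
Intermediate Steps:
z = 1 (z = -1/(-4) - 3/(-4) = -1*(-¼) - 3*(-¼) = ¼ + ¾ = 1)
(z*((1 + 0)*(-5 + 2)))*(-4) = (1*((1 + 0)*(-5 + 2)))*(-4) = (1*(1*(-3)))*(-4) = (1*(-3))*(-4) = -3*(-4) = 12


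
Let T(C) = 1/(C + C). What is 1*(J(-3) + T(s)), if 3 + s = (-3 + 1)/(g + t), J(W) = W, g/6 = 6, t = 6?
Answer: -405/128 ≈ -3.1641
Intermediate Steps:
g = 36 (g = 6*6 = 36)
s = -64/21 (s = -3 + (-3 + 1)/(36 + 6) = -3 - 2/42 = -3 - 2*1/42 = -3 - 1/21 = -64/21 ≈ -3.0476)
T(C) = 1/(2*C)
1*(J(-3) + T(s)) = 1*(-3 + 1/(2*(-64/21))) = 1*(-3 + (1/2)*(-21/64)) = 1*(-3 - 21/128) = 1*(-405/128) = -405/128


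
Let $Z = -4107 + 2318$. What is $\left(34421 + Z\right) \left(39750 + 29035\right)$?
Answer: $2244592120$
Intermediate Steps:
$Z = -1789$
$\left(34421 + Z\right) \left(39750 + 29035\right) = \left(34421 - 1789\right) \left(39750 + 29035\right) = 32632 \cdot 68785 = 2244592120$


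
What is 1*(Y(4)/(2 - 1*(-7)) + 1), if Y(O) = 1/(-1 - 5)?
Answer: 53/54 ≈ 0.98148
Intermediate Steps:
Y(O) = -⅙ (Y(O) = 1/(-6) = -⅙)
1*(Y(4)/(2 - 1*(-7)) + 1) = 1*(-1/(6*(2 - 1*(-7))) + 1) = 1*(-1/(6*(2 + 7)) + 1) = 1*(-⅙/9 + 1) = 1*(-⅙*⅑ + 1) = 1*(-1/54 + 1) = 1*(53/54) = 53/54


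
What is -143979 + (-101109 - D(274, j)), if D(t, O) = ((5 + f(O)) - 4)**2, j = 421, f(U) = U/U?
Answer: -245092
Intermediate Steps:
f(U) = 1
D(t, O) = 4 (D(t, O) = ((5 + 1) - 4)**2 = (6 - 4)**2 = 2**2 = 4)
-143979 + (-101109 - D(274, j)) = -143979 + (-101109 - 1*4) = -143979 + (-101109 - 4) = -143979 - 101113 = -245092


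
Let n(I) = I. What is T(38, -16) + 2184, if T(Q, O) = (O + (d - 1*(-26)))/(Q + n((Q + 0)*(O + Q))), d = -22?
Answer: 954402/437 ≈ 2184.0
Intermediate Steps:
T(Q, O) = (4 + O)/(Q + Q*(O + Q)) (T(Q, O) = (O + (-22 - 1*(-26)))/(Q + (Q + 0)*(O + Q)) = (O + (-22 + 26))/(Q + Q*(O + Q)) = (O + 4)/(Q + Q*(O + Q)) = (4 + O)/(Q + Q*(O + Q)))
T(38, -16) + 2184 = (4 - 16)/(38*(1 - 16 + 38)) + 2184 = (1/38)*(-12)/23 + 2184 = (1/38)*(1/23)*(-12) + 2184 = -6/437 + 2184 = 954402/437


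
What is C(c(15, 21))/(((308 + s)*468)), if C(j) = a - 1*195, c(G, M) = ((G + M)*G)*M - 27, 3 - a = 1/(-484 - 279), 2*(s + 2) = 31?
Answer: -146495/114802506 ≈ -0.0012761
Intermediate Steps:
s = 27/2 (s = -2 + (½)*31 = -2 + 31/2 = 27/2 ≈ 13.500)
a = 2290/763 (a = 3 - 1/(-484 - 279) = 3 - 1/(-763) = 3 - 1*(-1/763) = 3 + 1/763 = 2290/763 ≈ 3.0013)
c(G, M) = -27 + G*M*(G + M) (c(G, M) = (G*(G + M))*M - 27 = G*M*(G + M) - 27 = -27 + G*M*(G + M))
C(j) = -146495/763 (C(j) = 2290/763 - 1*195 = 2290/763 - 195 = -146495/763)
C(c(15, 21))/(((308 + s)*468)) = -146495*1/(468*(308 + 27/2))/763 = -146495/(763*((643/2)*468)) = -146495/763/150462 = -146495/763*1/150462 = -146495/114802506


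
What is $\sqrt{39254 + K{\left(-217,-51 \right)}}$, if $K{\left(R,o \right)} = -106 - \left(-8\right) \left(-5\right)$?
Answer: $2 \sqrt{9777} \approx 197.76$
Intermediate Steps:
$K{\left(R,o \right)} = -146$ ($K{\left(R,o \right)} = -106 - 40 = -146$)
$\sqrt{39254 + K{\left(-217,-51 \right)}} = \sqrt{39254 - 146} = \sqrt{39108} = 2 \sqrt{9777}$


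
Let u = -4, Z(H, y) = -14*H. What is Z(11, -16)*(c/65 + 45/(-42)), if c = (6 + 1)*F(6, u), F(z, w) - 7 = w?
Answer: 7491/65 ≈ 115.25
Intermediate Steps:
F(z, w) = 7 + w
c = 21 (c = (6 + 1)*(7 - 4) = 7*3 = 21)
Z(11, -16)*(c/65 + 45/(-42)) = (-14*11)*(21/65 + 45/(-42)) = -154*(21*(1/65) + 45*(-1/42)) = -154*(21/65 - 15/14) = -154*(-681/910) = 7491/65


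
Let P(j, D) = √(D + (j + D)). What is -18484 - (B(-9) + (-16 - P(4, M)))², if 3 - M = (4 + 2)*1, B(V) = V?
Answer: -19107 - 50*I*√2 ≈ -19107.0 - 70.711*I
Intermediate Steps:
M = -3 (M = 3 - (4 + 2) = 3 - 6 = -3)
P(j, D) = √(j + 2*D) (P(j, D) = √(D + (D + j)) = √(j + 2*D))
-18484 - (B(-9) + (-16 - P(4, M)))² = -18484 - (-9 + (-16 - √(4 + 2*(-3))))² = -18484 - (-9 + (-16 - √(4 - 6)))² = -18484 - (-9 + (-16 - √(-2)))² = -18484 - (-9 + (-16 - I*√2))² = -18484 - (-25 - I*√2)²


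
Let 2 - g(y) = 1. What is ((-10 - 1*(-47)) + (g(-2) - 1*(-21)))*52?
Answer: 3068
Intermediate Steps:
g(y) = 1 (g(y) = 2 - 1*1 = 2 - 1 = 1)
((-10 - 1*(-47)) + (g(-2) - 1*(-21)))*52 = ((-10 - 1*(-47)) + (1 - 1*(-21)))*52 = ((-10 + 47) + (1 + 21))*52 = (37 + 22)*52 = 59*52 = 3068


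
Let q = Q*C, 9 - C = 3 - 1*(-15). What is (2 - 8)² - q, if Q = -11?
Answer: -63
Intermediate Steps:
C = -9 (C = 9 - (3 - 1*(-15)) = 9 - (3 + 15) = 9 - 1*18 = 9 - 18 = -9)
q = 99 (q = -11*(-9) = 99)
(2 - 8)² - q = (2 - 8)² - 1*99 = (-6)² - 99 = 36 - 99 = -63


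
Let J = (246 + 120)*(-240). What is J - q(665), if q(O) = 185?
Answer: -88025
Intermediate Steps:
J = -87840 (J = 366*(-240) = -87840)
J - q(665) = -87840 - 1*185 = -87840 - 185 = -88025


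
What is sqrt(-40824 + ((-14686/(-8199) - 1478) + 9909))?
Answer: I*sqrt(241939299631)/2733 ≈ 179.98*I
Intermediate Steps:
sqrt(-40824 + ((-14686/(-8199) - 1478) + 9909)) = sqrt(-40824 + ((-14686*(-1/8199) - 1478) + 9909)) = sqrt(-40824 + ((14686/8199 - 1478) + 9909)) = sqrt(-40824 + (-12103436/8199 + 9909)) = sqrt(-40824 + 69140455/8199) = sqrt(-265575521/8199) = I*sqrt(241939299631)/2733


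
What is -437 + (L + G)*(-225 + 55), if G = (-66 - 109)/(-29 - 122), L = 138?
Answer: -3638197/151 ≈ -24094.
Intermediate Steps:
G = 175/151 (G = -175/(-151) = -175*(-1/151) = 175/151 ≈ 1.1589)
-437 + (L + G)*(-225 + 55) = -437 + (138 + 175/151)*(-225 + 55) = -437 + (21013/151)*(-170) = -437 - 3572210/151 = -3638197/151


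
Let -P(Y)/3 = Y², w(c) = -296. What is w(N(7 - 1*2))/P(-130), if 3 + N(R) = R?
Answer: 74/12675 ≈ 0.0058383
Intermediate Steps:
N(R) = -3 + R
P(Y) = -3*Y²
w(N(7 - 1*2))/P(-130) = -296/((-3*(-130)²)) = -296/((-3*16900)) = -296/(-50700) = -296*(-1/50700) = 74/12675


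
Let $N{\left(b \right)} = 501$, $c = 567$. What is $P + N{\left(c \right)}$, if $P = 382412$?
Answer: $382913$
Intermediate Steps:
$P + N{\left(c \right)} = 382412 + 501 = 382913$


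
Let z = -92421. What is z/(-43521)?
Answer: 189/89 ≈ 2.1236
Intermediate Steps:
z/(-43521) = -92421/(-43521) = -92421*(-1/43521) = 189/89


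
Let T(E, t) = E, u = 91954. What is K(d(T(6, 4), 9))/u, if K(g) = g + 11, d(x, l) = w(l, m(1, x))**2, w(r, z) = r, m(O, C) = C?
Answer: 2/1999 ≈ 0.0010005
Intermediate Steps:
d(x, l) = l**2
K(g) = 11 + g
K(d(T(6, 4), 9))/u = (11 + 9**2)/91954 = (11 + 81)*(1/91954) = 92*(1/91954) = 2/1999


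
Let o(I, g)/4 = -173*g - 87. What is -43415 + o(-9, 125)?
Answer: -130263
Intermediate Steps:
o(I, g) = -348 - 692*g (o(I, g) = 4*(-173*g - 87) = 4*(-87 - 173*g) = -348 - 692*g)
-43415 + o(-9, 125) = -43415 + (-348 - 692*125) = -43415 + (-348 - 86500) = -43415 - 86848 = -130263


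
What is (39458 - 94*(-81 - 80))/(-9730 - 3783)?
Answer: -54592/13513 ≈ -4.0400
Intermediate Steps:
(39458 - 94*(-81 - 80))/(-9730 - 3783) = (39458 - 94*(-161))/(-13513) = (39458 + 15134)*(-1/13513) = 54592*(-1/13513) = -54592/13513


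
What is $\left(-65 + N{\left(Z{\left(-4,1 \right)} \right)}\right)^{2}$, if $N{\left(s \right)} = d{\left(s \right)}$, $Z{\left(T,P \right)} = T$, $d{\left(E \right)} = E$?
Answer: $4761$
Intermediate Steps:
$N{\left(s \right)} = s$
$\left(-65 + N{\left(Z{\left(-4,1 \right)} \right)}\right)^{2} = \left(-65 - 4\right)^{2} = \left(-69\right)^{2} = 4761$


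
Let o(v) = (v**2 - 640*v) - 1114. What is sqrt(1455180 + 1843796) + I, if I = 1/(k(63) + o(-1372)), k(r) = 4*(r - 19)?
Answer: 1/2759526 + 4*sqrt(206186) ≈ 1816.3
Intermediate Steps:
k(r) = -76 + 4*r (k(r) = 4*(-19 + r) = -76 + 4*r)
o(v) = -1114 + v**2 - 640*v
I = 1/2759526 (I = 1/((-76 + 4*63) + (-1114 + (-1372)**2 - 640*(-1372))) = 1/((-76 + 252) + (-1114 + 1882384 + 878080)) = 1/(176 + 2759350) = 1/2759526 ≈ 3.6238e-7)
sqrt(1455180 + 1843796) + I = sqrt(1455180 + 1843796) + 1/2759526 = sqrt(3298976) + 1/2759526 = 4*sqrt(206186) + 1/2759526 = 1/2759526 + 4*sqrt(206186)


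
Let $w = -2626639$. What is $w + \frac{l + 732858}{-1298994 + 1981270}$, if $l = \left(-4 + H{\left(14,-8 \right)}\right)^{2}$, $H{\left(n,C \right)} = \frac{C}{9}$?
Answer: $- \frac{72579726708025}{27632178} \approx -2.6266 \cdot 10^{6}$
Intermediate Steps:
$H{\left(n,C \right)} = \frac{C}{9}$ ($H{\left(n,C \right)} = C \frac{1}{9} = \frac{C}{9}$)
$l = \frac{1936}{81}$ ($l = \left(-4 + \frac{1}{9} \left(-8\right)\right)^{2} = \left(-4 - \frac{8}{9}\right)^{2} = \left(- \frac{44}{9}\right)^{2} = \frac{1936}{81} \approx 23.901$)
$w + \frac{l + 732858}{-1298994 + 1981270} = -2626639 + \frac{\frac{1936}{81} + 732858}{-1298994 + 1981270} = -2626639 + \frac{59363434}{81 \cdot 682276} = -2626639 + \frac{59363434}{81} \cdot \frac{1}{682276} = -2626639 + \frac{29681717}{27632178} = - \frac{72579726708025}{27632178}$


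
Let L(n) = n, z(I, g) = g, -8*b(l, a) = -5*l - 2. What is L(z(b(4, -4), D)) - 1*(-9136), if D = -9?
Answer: 9127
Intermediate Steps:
b(l, a) = 1/4 + 5*l/8 (b(l, a) = -(-5*l - 2)/8 = -(-2 - 5*l)/8 = 1/4 + 5*l/8)
L(z(b(4, -4), D)) - 1*(-9136) = -9 - 1*(-9136) = -9 + 9136 = 9127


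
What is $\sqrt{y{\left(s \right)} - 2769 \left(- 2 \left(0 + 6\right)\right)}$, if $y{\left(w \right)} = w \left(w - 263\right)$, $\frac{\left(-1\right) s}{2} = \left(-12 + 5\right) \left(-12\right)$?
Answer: $2 \sqrt{26409} \approx 325.02$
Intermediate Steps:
$s = -168$ ($s = - 2 \left(-12 + 5\right) \left(-12\right) = - 2 \left(\left(-7\right) \left(-12\right)\right) = \left(-2\right) 84 = -168$)
$y{\left(w \right)} = w \left(-263 + w\right)$
$\sqrt{y{\left(s \right)} - 2769 \left(- 2 \left(0 + 6\right)\right)} = \sqrt{- 168 \left(-263 - 168\right) - 2769 \left(- 2 \left(0 + 6\right)\right)} = \sqrt{\left(-168\right) \left(-431\right) - 2769 \left(\left(-2\right) 6\right)} = \sqrt{72408 - -33228} = \sqrt{72408 + 33228} = \sqrt{105636} = 2 \sqrt{26409}$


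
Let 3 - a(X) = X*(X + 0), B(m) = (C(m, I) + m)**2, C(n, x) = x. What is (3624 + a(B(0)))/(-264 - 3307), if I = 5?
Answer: -3002/3571 ≈ -0.84066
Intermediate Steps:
B(m) = (5 + m)**2
a(X) = 3 - X**2 (a(X) = 3 - X*(X + 0) = 3 - X*X = 3 - X**2)
(3624 + a(B(0)))/(-264 - 3307) = (3624 + (3 - ((5 + 0)**2)**2))/(-264 - 3307) = (3624 + (3 - (5**2)**2))/(-3571) = (3624 + (3 - 1*25**2))*(-1/3571) = (3624 + (3 - 1*625))*(-1/3571) = (3624 + (3 - 625))*(-1/3571) = (3624 - 622)*(-1/3571) = 3002*(-1/3571) = -3002/3571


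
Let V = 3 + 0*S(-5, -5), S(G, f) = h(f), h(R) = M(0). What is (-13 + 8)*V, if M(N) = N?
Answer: -15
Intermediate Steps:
h(R) = 0
S(G, f) = 0
V = 3 (V = 3 + 0*0 = 3 + 0 = 3)
(-13 + 8)*V = (-13 + 8)*3 = -5*3 = -15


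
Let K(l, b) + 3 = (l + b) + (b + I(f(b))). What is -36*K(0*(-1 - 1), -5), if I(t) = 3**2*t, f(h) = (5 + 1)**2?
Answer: -11196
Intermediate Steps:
f(h) = 36 (f(h) = 6**2 = 36)
I(t) = 9*t
K(l, b) = 321 + l + 2*b (K(l, b) = -3 + ((l + b) + (b + 9*36)) = -3 + ((b + l) + (b + 324)) = -3 + ((b + l) + (324 + b)) = -3 + (324 + l + 2*b) = 321 + l + 2*b)
-36*K(0*(-1 - 1), -5) = -36*(321 + 0*(-1 - 1) + 2*(-5)) = -36*(321 + 0*(-2) - 10) = -36*(321 + 0 - 10) = -36*311 = -11196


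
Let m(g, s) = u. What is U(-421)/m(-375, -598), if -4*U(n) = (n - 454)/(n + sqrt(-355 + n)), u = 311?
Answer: -52625/31636164 - 125*I*sqrt(194)/15818082 ≈ -0.0016634 - 0.00011007*I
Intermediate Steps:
m(g, s) = 311
U(n) = -(-454 + n)/(4*(n + sqrt(-355 + n))) (U(n) = -(n - 454)/(4*(n + sqrt(-355 + n))) = -(-454 + n)/(4*(n + sqrt(-355 + n))))
U(-421)/m(-375, -598) = ((454 - 1*(-421))/(4*(-421 + sqrt(-355 - 421))))/311 = ((454 + 421)/(4*(-421 + sqrt(-776))))*(1/311) = ((1/4)*875/(-421 + 2*I*sqrt(194)))*(1/311) = (875/(4*(-421 + 2*I*sqrt(194))))*(1/311) = 875/(1244*(-421 + 2*I*sqrt(194)))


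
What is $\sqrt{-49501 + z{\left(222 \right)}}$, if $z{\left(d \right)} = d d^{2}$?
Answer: $\sqrt{10891547} \approx 3300.2$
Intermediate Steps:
$z{\left(d \right)} = d^{3}$
$\sqrt{-49501 + z{\left(222 \right)}} = \sqrt{-49501 + 222^{3}} = \sqrt{-49501 + 10941048} = \sqrt{10891547}$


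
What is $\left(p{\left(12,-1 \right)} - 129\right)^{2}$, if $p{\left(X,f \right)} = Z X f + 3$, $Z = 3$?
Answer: $26244$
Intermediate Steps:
$p{\left(X,f \right)} = 3 + 3 X f$ ($p{\left(X,f \right)} = 3 X f + 3 = 3 + 3 X f$)
$\left(p{\left(12,-1 \right)} - 129\right)^{2} = \left(\left(3 + 3 \cdot 12 \left(-1\right)\right) - 129\right)^{2} = \left(\left(3 - 36\right) - 129\right)^{2} = \left(-33 - 129\right)^{2} = \left(-162\right)^{2} = 26244$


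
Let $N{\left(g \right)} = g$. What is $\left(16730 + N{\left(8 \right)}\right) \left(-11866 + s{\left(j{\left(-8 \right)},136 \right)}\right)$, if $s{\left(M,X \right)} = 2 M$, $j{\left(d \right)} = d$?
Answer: $-198880916$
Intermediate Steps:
$\left(16730 + N{\left(8 \right)}\right) \left(-11866 + s{\left(j{\left(-8 \right)},136 \right)}\right) = \left(16730 + 8\right) \left(-11866 + 2 \left(-8\right)\right) = 16738 \left(-11866 - 16\right) = 16738 \left(-11882\right) = -198880916$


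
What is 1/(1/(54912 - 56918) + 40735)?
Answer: 2006/81714409 ≈ 2.4549e-5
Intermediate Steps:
1/(1/(54912 - 56918) + 40735) = 1/(1/(-2006) + 40735) = 1/(-1/2006 + 40735) = 1/(81714409/2006) = 2006/81714409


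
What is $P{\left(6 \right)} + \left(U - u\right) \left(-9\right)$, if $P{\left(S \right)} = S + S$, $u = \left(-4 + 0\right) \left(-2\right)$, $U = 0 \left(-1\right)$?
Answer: $84$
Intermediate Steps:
$U = 0$
$u = 8$ ($u = \left(-4\right) \left(-2\right) = 8$)
$P{\left(S \right)} = 2 S$
$P{\left(6 \right)} + \left(U - u\right) \left(-9\right) = 2 \cdot 6 + \left(0 - 8\right) \left(-9\right) = 12 + \left(0 - 8\right) \left(-9\right) = 12 - -72 = 12 + 72 = 84$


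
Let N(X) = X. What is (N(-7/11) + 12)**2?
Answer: 15625/121 ≈ 129.13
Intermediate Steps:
(N(-7/11) + 12)**2 = (-7/11 + 12)**2 = (125/11)**2 = 15625/121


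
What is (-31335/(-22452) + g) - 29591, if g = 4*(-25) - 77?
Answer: -222773267/7484 ≈ -29767.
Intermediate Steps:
g = -177 (g = -100 - 77 = -177)
(-31335/(-22452) + g) - 29591 = (-31335/(-22452) - 177) - 29591 = (-31335*(-1/22452) - 177) - 29591 = (10445/7484 - 177) - 29591 = -1314223/7484 - 29591 = -222773267/7484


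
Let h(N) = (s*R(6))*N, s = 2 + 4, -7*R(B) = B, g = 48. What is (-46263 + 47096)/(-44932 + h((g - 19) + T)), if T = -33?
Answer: -5831/314380 ≈ -0.018548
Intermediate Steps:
R(B) = -B/7
s = 6
h(N) = -36*N/7 (h(N) = (6*(-1/7*6))*N = (6*(-6/7))*N = -36*N/7)
(-46263 + 47096)/(-44932 + h((g - 19) + T)) = (-46263 + 47096)/(-44932 - 36*((48 - 19) - 33)/7) = 833/(-44932 - 36*(29 - 33)/7) = 833/(-44932 - 36/7*(-4)) = 833/(-44932 + 144/7) = 833/(-314380/7) = 833*(-7/314380) = -5831/314380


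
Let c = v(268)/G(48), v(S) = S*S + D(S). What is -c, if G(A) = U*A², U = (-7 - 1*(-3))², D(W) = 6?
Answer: -35915/18432 ≈ -1.9485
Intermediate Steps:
U = 16 (U = (-7 + 3)² = (-4)² = 16)
v(S) = 6 + S² (v(S) = S*S + 6 = S² + 6 = 6 + S²)
G(A) = 16*A²
c = 35915/18432 (c = (6 + 268²)/((16*48²)) = (6 + 71824)/((16*2304)) = 71830/36864 = 71830*(1/36864) = 35915/18432 ≈ 1.9485)
-c = -1*35915/18432 = -35915/18432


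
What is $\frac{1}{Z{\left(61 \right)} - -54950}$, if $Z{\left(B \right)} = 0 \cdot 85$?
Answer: $\frac{1}{54950} \approx 1.8198 \cdot 10^{-5}$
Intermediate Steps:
$Z{\left(B \right)} = 0$
$\frac{1}{Z{\left(61 \right)} - -54950} = \frac{1}{0 - -54950} = \frac{1}{0 + 54950} = \frac{1}{54950}$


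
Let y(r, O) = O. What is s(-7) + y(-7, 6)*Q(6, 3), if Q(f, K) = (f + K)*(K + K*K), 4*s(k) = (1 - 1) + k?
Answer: 2585/4 ≈ 646.25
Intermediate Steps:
s(k) = k/4 (s(k) = ((1 - 1) + k)/4 = (0 + k)/4 = k/4)
Q(f, K) = (K + f)*(K + K²)
s(-7) + y(-7, 6)*Q(6, 3) = (¼)*(-7) + 6*(3*(3 + 6 + 3² + 3*6)) = -7/4 + 6*(3*(3 + 6 + 9 + 18)) = -7/4 + 6*(3*36) = -7/4 + 6*108 = -7/4 + 648 = 2585/4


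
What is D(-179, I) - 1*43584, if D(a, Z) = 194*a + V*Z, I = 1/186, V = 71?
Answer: -14565589/186 ≈ -78310.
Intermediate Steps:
I = 1/186 ≈ 0.0053763
D(a, Z) = 71*Z + 194*a (D(a, Z) = 194*a + 71*Z = 71*Z + 194*a)
D(-179, I) - 1*43584 = (71*(1/186) + 194*(-179)) - 1*43584 = (71/186 - 34726) - 43584 = -6458965/186 - 43584 = -14565589/186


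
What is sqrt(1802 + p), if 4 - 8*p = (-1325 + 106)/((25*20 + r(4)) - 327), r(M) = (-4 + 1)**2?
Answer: sqrt(238934969)/364 ≈ 42.466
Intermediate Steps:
r(M) = 9 (r(M) = (-3)**2 = 9)
p = 1947/1456 (p = 1/2 - (-1325 + 106)/(8*((25*20 + 9) - 327)) = 1/2 - (-1219)/(8*((500 + 9) - 327)) = 1/2 - (-1219)/(8*(509 - 327)) = 1/2 - (-1219)/(8*182) = 1/2 - 1/8*(-1219/182) = 1/2 + 1219/1456 = 1947/1456 ≈ 1.3372)
sqrt(1802 + p) = sqrt(1802 + 1947/1456) = sqrt(2625659/1456) = sqrt(238934969)/364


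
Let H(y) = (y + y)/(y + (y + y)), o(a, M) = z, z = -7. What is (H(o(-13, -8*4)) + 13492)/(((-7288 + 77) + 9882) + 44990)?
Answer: 40478/142983 ≈ 0.28310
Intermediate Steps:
o(a, M) = -7
H(y) = ⅔ (H(y) = (2*y)/(y + 2*y) = (2*y)/((3*y)) = (2*y)*(1/(3*y)) = ⅔)
(H(o(-13, -8*4)) + 13492)/(((-7288 + 77) + 9882) + 44990) = (⅔ + 13492)/(((-7288 + 77) + 9882) + 44990) = 40478/(3*((-7211 + 9882) + 44990)) = 40478/(3*(2671 + 44990)) = (40478/3)/47661 = (40478/3)*(1/47661) = 40478/142983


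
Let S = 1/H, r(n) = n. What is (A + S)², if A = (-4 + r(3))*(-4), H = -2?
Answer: 49/4 ≈ 12.250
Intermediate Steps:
S = -½ (S = 1/(-2) = -½ ≈ -0.50000)
A = 4 (A = (-4 + 3)*(-4) = -1*(-4) = 4)
(A + S)² = (4 - ½)² = (7/2)² = 49/4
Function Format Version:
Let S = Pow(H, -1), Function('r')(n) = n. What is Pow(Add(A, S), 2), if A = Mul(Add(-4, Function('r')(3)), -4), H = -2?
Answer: Rational(49, 4) ≈ 12.250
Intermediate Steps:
S = Rational(-1, 2) (S = Pow(-2, -1) = Rational(-1, 2) ≈ -0.50000)
A = 4 (A = Mul(Add(-4, 3), -4) = Mul(-1, -4) = 4)
Pow(Add(A, S), 2) = Pow(Add(4, Rational(-1, 2)), 2) = Pow(Rational(7, 2), 2) = Rational(49, 4)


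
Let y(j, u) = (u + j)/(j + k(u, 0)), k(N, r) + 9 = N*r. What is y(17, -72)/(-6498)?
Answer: 55/51984 ≈ 0.0010580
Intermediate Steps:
k(N, r) = -9 + N*r
y(j, u) = (j + u)/(-9 + j) (y(j, u) = (u + j)/(j + (-9 + u*0)) = (j + u)/(j + (-9 + 0)) = (j + u)/(j - 9) = (j + u)/(-9 + j))
y(17, -72)/(-6498) = ((17 - 72)/(-9 + 17))/(-6498) = (-55/8)*(-1/6498) = ((⅛)*(-55))*(-1/6498) = -55/8*(-1/6498) = 55/51984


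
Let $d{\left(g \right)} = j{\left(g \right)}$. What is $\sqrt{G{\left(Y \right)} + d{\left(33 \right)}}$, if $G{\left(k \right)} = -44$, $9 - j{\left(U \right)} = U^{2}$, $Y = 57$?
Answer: $2 i \sqrt{281} \approx 33.526 i$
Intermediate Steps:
$j{\left(U \right)} = 9 - U^{2}$
$d{\left(g \right)} = 9 - g^{2}$
$\sqrt{G{\left(Y \right)} + d{\left(33 \right)}} = \sqrt{-44 + \left(9 - 33^{2}\right)} = \sqrt{-44 + \left(9 - 1089\right)} = \sqrt{-44 - 1080} = \sqrt{-1124} = 2 i \sqrt{281}$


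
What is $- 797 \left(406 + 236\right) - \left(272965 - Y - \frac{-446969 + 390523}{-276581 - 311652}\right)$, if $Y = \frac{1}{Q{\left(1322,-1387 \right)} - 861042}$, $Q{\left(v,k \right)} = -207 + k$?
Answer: $- \frac{398150074048466709}{507430962188} \approx -7.8464 \cdot 10^{5}$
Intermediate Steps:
$Y = - \frac{1}{862636}$ ($Y = \frac{1}{\left(-207 - 1387\right) - 861042} = \frac{1}{-1594 - 861042} = \frac{1}{-862636} = - \frac{1}{862636} \approx -1.1592 \cdot 10^{-6}$)
$- 797 \left(406 + 236\right) - \left(272965 - Y - \frac{-446969 + 390523}{-276581 - 311652}\right) = - 797 \left(406 + 236\right) - \left(\frac{235469435741}{862636} - \frac{-446969 + 390523}{-276581 - 311652}\right) = \left(-797\right) 642 - \left(\frac{235469435741}{862636} - \frac{56446}{588233}\right) = -511674 - \frac{138510843901883997}{507430962188} = - \frac{398150074048466709}{507430962188}$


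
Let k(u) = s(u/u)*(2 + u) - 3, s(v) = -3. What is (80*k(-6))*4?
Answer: 2880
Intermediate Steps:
k(u) = -9 - 3*u (k(u) = -3*(2 + u) - 3 = (-6 - 3*u) - 3 = -9 - 3*u)
(80*k(-6))*4 = (80*(-9 - 3*(-6)))*4 = (80*(-9 + 18))*4 = (80*9)*4 = 720*4 = 2880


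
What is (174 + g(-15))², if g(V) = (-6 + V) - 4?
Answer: 22201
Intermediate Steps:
g(V) = -10 + V
(174 + g(-15))² = (174 + (-10 - 15))² = (174 - 25)² = 149² = 22201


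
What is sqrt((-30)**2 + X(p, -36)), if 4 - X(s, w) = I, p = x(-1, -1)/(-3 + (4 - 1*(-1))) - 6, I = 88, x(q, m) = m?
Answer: 4*sqrt(51) ≈ 28.566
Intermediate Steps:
p = -13/2 (p = -1/(-3 + (4 - 1*(-1))) - 6 = -1/(-3 + (4 + 1)) - 6 = -1/(-3 + 5) - 6 = -1/2 - 6 = -13/2 ≈ -6.5000)
X(s, w) = -84 (X(s, w) = 4 - 1*88 = 4 - 88 = -84)
sqrt((-30)**2 + X(p, -36)) = sqrt((-30)**2 - 84) = sqrt(900 - 84) = sqrt(816) = 4*sqrt(51)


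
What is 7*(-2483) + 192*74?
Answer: -3173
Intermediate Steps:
7*(-2483) + 192*74 = -17381 + 14208 = -3173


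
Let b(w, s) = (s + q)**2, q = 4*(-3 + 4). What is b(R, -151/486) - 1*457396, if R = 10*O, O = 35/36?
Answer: -108031890767/236196 ≈ -4.5738e+5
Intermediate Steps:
q = 4 (q = 4*1 = 4)
O = 35/36 (O = 35*(1/36) = 35/36 ≈ 0.97222)
R = 175/18 (R = 10*(35/36) = 175/18 ≈ 9.7222)
b(w, s) = (4 + s)**2 (b(w, s) = (s + 4)**2 = (4 + s)**2)
b(R, -151/486) - 1*457396 = (4 - 151/486)**2 - 1*457396 = (4 - 151*1/486)**2 - 457396 = (4 - 151/486)**2 - 457396 = (1793/486)**2 - 457396 = 3214849/236196 - 457396 = -108031890767/236196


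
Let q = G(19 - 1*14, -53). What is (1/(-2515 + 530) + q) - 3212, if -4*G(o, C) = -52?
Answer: -6350016/1985 ≈ -3199.0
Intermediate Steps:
G(o, C) = 13 (G(o, C) = -1/4*(-52) = 13)
q = 13
(1/(-2515 + 530) + q) - 3212 = (1/(-2515 + 530) + 13) - 3212 = (1/(-1985) + 13) - 3212 = (-1/1985 + 13) - 3212 = 25804/1985 - 3212 = -6350016/1985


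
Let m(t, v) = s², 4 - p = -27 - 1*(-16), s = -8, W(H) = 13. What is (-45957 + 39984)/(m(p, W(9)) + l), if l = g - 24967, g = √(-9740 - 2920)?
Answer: 4507443/18793093 + 362*I*√3165/18793093 ≈ 0.23985 + 0.0010837*I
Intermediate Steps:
p = 15 (p = 4 - (-27 - 1*(-16)) = 4 - (-27 + 16) = 4 - 1*(-11) = 4 + 11 = 15)
g = 2*I*√3165 (g = √(-12660) = 2*I*√3165 ≈ 112.52*I)
l = -24967 + 2*I*√3165 (l = 2*I*√3165 - 24967 = -24967 + 2*I*√3165 ≈ -24967.0 + 112.52*I)
m(t, v) = 64 (m(t, v) = (-8)² = 64)
(-45957 + 39984)/(m(p, W(9)) + l) = (-45957 + 39984)/(64 + (-24967 + 2*I*√3165)) = -5973/(-24903 + 2*I*√3165)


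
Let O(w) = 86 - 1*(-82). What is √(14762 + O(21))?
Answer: √14930 ≈ 122.19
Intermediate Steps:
O(w) = 168 (O(w) = 86 + 82 = 168)
√(14762 + O(21)) = √(14762 + 168) = √14930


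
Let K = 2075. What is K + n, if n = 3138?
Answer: 5213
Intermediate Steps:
K + n = 2075 + 3138 = 5213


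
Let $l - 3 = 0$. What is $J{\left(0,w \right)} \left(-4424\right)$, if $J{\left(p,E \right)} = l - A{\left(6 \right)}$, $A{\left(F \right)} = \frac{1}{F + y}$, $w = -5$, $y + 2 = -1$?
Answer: $- \frac{35392}{3} \approx -11797.0$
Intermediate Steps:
$y = -3$ ($y = -2 - 1 = -3$)
$l = 3$ ($l = 3 + 0 = 3$)
$A{\left(F \right)} = \frac{1}{-3 + F}$ ($A{\left(F \right)} = \frac{1}{F - 3} = \frac{1}{-3 + F}$)
$J{\left(p,E \right)} = \frac{8}{3}$ ($J{\left(p,E \right)} = 3 - \frac{1}{-3 + 6} = 3 - \frac{1}{3} = \frac{8}{3}$)
$J{\left(0,w \right)} \left(-4424\right) = \frac{8}{3} \left(-4424\right) = - \frac{35392}{3}$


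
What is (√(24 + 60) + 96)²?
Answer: 9300 + 384*√21 ≈ 11060.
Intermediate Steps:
(√(24 + 60) + 96)² = (√84 + 96)² = (2*√21 + 96)² = (96 + 2*√21)²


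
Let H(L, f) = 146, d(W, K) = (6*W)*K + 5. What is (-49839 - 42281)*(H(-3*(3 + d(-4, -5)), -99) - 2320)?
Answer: 200268880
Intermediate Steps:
d(W, K) = 5 + 6*K*W (d(W, K) = 6*K*W + 5 = 5 + 6*K*W)
(-49839 - 42281)*(H(-3*(3 + d(-4, -5)), -99) - 2320) = (-49839 - 42281)*(146 - 2320) = -92120*(-2174) = 200268880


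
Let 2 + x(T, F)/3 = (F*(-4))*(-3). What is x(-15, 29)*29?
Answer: 30102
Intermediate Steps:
x(T, F) = -6 + 36*F (x(T, F) = -6 + 3*((F*(-4))*(-3)) = -6 + 3*(-4*F*(-3)) = -6 + 3*(12*F) = -6 + 36*F)
x(-15, 29)*29 = (-6 + 36*29)*29 = (-6 + 1044)*29 = 1038*29 = 30102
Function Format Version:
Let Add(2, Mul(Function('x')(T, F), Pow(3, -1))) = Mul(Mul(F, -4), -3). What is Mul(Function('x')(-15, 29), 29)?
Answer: 30102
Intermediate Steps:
Function('x')(T, F) = Add(-6, Mul(36, F)) (Function('x')(T, F) = Add(-6, Mul(3, Mul(Mul(F, -4), -3))) = Add(-6, Mul(3, Mul(Mul(-4, F), -3))) = Add(-6, Mul(3, Mul(12, F))) = Add(-6, Mul(36, F)))
Mul(Function('x')(-15, 29), 29) = Mul(Add(-6, Mul(36, 29)), 29) = Mul(Add(-6, 1044), 29) = Mul(1038, 29) = 30102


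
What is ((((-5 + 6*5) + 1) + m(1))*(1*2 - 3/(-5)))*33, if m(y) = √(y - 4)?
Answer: 11154/5 + 429*I*√3/5 ≈ 2230.8 + 148.61*I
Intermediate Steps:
m(y) = √(-4 + y)
((((-5 + 6*5) + 1) + m(1))*(1*2 - 3/(-5)))*33 = ((((-5 + 6*5) + 1) + √(-4 + 1))*(1*2 - 3/(-5)))*33 = ((((-5 + 30) + 1) + √(-3))*(2 - 3*(-⅕)))*33 = (((25 + 1) + I*√3)*(2 + ⅗))*33 = ((26 + I*√3)*(13/5))*33 = (338/5 + 13*I*√3/5)*33 = 11154/5 + 429*I*√3/5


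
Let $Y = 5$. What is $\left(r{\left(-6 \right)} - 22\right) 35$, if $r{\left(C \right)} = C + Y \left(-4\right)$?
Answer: $-1680$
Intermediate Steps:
$r{\left(C \right)} = -20 + C$ ($r{\left(C \right)} = C + 5 \left(-4\right) = C - 20 = -20 + C$)
$\left(r{\left(-6 \right)} - 22\right) 35 = \left(\left(-20 - 6\right) - 22\right) 35 = \left(-26 - 22\right) 35 = \left(-48\right) 35 = -1680$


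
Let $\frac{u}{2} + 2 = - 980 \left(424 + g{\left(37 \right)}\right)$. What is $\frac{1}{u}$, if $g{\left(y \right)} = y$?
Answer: $- \frac{1}{903564} \approx -1.1067 \cdot 10^{-6}$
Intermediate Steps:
$u = -903564$ ($u = -4 + 2 \left(- 980 \left(424 + 37\right)\right) = -4 + 2 \left(\left(-980\right) 461\right) = -4 + 2 \left(-451780\right) = -4 - 903560 = -903564$)
$\frac{1}{u} = \frac{1}{-903564} = - \frac{1}{903564}$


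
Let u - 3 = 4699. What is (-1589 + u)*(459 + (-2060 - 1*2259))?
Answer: -12016180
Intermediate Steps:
u = 4702 (u = 3 + 4699 = 4702)
(-1589 + u)*(459 + (-2060 - 1*2259)) = (-1589 + 4702)*(459 + (-2060 - 1*2259)) = 3113*(459 + (-2060 - 2259)) = 3113*(459 - 4319) = 3113*(-3860) = -12016180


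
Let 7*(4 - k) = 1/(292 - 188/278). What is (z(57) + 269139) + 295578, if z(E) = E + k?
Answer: 160090842185/283458 ≈ 5.6478e+5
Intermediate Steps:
k = 1133693/283458 (k = 4 - 1/(7*(292 - 188/278)) = 4 - 1/(7*(292 - 188*1/278)) = 4 - 1/(7*(292 - 94/139)) = 4 - 1/(7*40494/139) = 4 - ⅐*139/40494 = 4 - 139/283458 = 1133693/283458 ≈ 3.9995)
z(E) = 1133693/283458 + E (z(E) = E + 1133693/283458 = 1133693/283458 + E)
(z(57) + 269139) + 295578 = ((1133693/283458 + 57) + 269139) + 295578 = (17290799/283458 + 269139) + 295578 = 76306893461/283458 + 295578 = 160090842185/283458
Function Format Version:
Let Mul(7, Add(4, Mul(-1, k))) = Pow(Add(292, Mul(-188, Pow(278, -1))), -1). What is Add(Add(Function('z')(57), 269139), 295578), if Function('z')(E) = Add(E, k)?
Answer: Rational(160090842185, 283458) ≈ 5.6478e+5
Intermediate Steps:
k = Rational(1133693, 283458) (k = Add(4, Mul(Rational(-1, 7), Pow(Add(292, Mul(-188, Pow(278, -1))), -1))) = Add(4, Mul(Rational(-1, 7), Pow(Add(292, Mul(-188, Rational(1, 278))), -1))) = Add(4, Mul(Rational(-1, 7), Pow(Add(292, Rational(-94, 139)), -1))) = Add(4, Mul(Rational(-1, 7), Pow(Rational(40494, 139), -1))) = Add(4, Mul(Rational(-1, 7), Rational(139, 40494))) = Add(4, Rational(-139, 283458)) = Rational(1133693, 283458) ≈ 3.9995)
Function('z')(E) = Add(Rational(1133693, 283458), E) (Function('z')(E) = Add(E, Rational(1133693, 283458)) = Add(Rational(1133693, 283458), E))
Add(Add(Function('z')(57), 269139), 295578) = Add(Add(Add(Rational(1133693, 283458), 57), 269139), 295578) = Add(Add(Rational(17290799, 283458), 269139), 295578) = Add(Rational(76306893461, 283458), 295578) = Rational(160090842185, 283458)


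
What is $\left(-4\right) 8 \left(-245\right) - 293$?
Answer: $7547$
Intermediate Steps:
$\left(-4\right) 8 \left(-245\right) - 293 = \left(-32\right) \left(-245\right) - 293 = 7840 - 293 = 7547$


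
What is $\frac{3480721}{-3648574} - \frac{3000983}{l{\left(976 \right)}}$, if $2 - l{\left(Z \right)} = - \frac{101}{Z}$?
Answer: $- \frac{10686532289004405}{7490522422} \approx -1.4267 \cdot 10^{6}$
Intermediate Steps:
$l{\left(Z \right)} = 2 + \frac{101}{Z}$ ($l{\left(Z \right)} = 2 - - \frac{101}{Z} = 2 + \frac{101}{Z}$)
$\frac{3480721}{-3648574} - \frac{3000983}{l{\left(976 \right)}} = \frac{3480721}{-3648574} - \frac{3000983}{2 + \frac{101}{976}} = 3480721 \left(- \frac{1}{3648574}\right) - \frac{3000983}{2 + 101 \cdot \frac{1}{976}} = - \frac{3480721}{3648574} - \frac{3000983}{2 + \frac{101}{976}} = - \frac{3480721}{3648574} - \frac{3000983}{\frac{2053}{976}} = - \frac{3480721}{3648574} - \frac{2928959408}{2053} = - \frac{10686532289004405}{7490522422}$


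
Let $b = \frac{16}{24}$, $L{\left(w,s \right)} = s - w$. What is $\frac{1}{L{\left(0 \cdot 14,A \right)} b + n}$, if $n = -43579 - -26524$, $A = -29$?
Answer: $- \frac{3}{51223} \approx -5.8567 \cdot 10^{-5}$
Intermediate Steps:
$n = -17055$ ($n = -43579 + 26524 = -17055$)
$b = \frac{2}{3}$ ($b = 16 \cdot \frac{1}{24} = \frac{2}{3} \approx 0.66667$)
$\frac{1}{L{\left(0 \cdot 14,A \right)} b + n} = \frac{1}{\left(-29 - 0 \cdot 14\right) \frac{2}{3} - 17055} = \frac{1}{\left(-29 - 0\right) \frac{2}{3} - 17055} = \frac{1}{\left(-29 + 0\right) \frac{2}{3} - 17055} = \frac{1}{\left(-29\right) \frac{2}{3} - 17055} = \frac{1}{- \frac{58}{3} - 17055} = \frac{1}{- \frac{51223}{3}} = - \frac{3}{51223}$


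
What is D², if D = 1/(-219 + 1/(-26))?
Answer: 676/32433025 ≈ 2.0843e-5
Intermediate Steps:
D = -26/5695 (D = 1/(-219 - 1/26) = 1/(-5695/26) = -26/5695 ≈ -0.0045654)
D² = (-26/5695)² = 676/32433025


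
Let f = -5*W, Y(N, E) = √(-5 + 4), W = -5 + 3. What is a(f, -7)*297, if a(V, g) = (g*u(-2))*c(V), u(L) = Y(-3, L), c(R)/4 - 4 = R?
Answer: -116424*I ≈ -1.1642e+5*I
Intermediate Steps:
c(R) = 16 + 4*R
W = -2
Y(N, E) = I (Y(N, E) = √(-1) = I)
u(L) = I
f = 10 (f = -5*(-2) = 10)
a(V, g) = I*g*(16 + 4*V) (a(V, g) = (g*I)*(16 + 4*V) = (I*g)*(16 + 4*V) = I*g*(16 + 4*V))
a(f, -7)*297 = (4*I*(-7)*(4 + 10))*297 = (4*I*(-7)*14)*297 = -392*I*297 = -116424*I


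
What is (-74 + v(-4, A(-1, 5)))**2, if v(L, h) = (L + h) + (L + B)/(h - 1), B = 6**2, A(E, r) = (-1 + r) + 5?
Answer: 4225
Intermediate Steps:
A(E, r) = 4 + r
B = 36
v(L, h) = L + h + (36 + L)/(-1 + h) (v(L, h) = (L + h) + (L + 36)/(h - 1) = (L + h) + (36 + L)/(-1 + h) = L + h + (36 + L)/(-1 + h))
(-74 + v(-4, A(-1, 5)))**2 = (-74 + (36 + (4 + 5)**2 - (4 + 5) - 4*(4 + 5))/(-1 + (4 + 5)))**2 = (-74 + (36 + 9**2 - 1*9 - 4*9)/(-1 + 9))**2 = (-74 + (36 + 81 - 9 - 36)/8)**2 = (-74 + (1/8)*72)**2 = (-74 + 9)**2 = (-65)**2 = 4225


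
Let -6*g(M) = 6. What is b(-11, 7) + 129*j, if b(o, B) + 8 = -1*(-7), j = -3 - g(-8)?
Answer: -259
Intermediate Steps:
g(M) = -1 (g(M) = -⅙*6 = -1)
j = -2 (j = -3 - 1*(-1) = -3 + 1 = -2)
b(o, B) = -1 (b(o, B) = -8 - 1*(-7) = -8 + 7 = -1)
b(-11, 7) + 129*j = -1 + 129*(-2) = -1 - 258 = -259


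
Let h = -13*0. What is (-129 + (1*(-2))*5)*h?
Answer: 0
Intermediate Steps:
h = 0
(-129 + (1*(-2))*5)*h = (-129 + (1*(-2))*5)*0 = (-129 - 2*5)*0 = (-129 - 10)*0 = -139*0 = 0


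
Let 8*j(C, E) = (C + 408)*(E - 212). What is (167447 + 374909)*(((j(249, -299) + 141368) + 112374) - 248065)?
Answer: -39362978179/2 ≈ -1.9681e+10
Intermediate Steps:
j(C, E) = (-212 + E)*(408 + C)/8 (j(C, E) = ((C + 408)*(E - 212))/8 = ((408 + C)*(-212 + E))/8 = ((-212 + E)*(408 + C))/8 = (-212 + E)*(408 + C)/8)
(167447 + 374909)*(((j(249, -299) + 141368) + 112374) - 248065) = (167447 + 374909)*((((-10812 + 51*(-299) - 53/2*249 + (⅛)*249*(-299)) + 141368) + 112374) - 248065) = 542356*((((-10812 - 15249 - 13197/2 - 74451/8) + 141368) + 112374) - 248065) = 542356*(((-335727/8 + 141368) + 112374) - 248065) = 542356*((795217/8 + 112374) - 248065) = 542356*(1694209/8 - 248065) = 542356*(-290311/8) = -39362978179/2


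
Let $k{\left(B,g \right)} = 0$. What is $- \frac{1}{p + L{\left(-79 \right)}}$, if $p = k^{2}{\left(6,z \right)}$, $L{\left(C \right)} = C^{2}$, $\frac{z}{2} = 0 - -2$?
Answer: $- \frac{1}{6241} \approx -0.00016023$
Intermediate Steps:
$z = 4$ ($z = 2 \left(0 - -2\right) = 2 \left(0 + 2\right) = 2 \cdot 2 = 4$)
$p = 0$ ($p = 0^{2} = 0$)
$- \frac{1}{p + L{\left(-79 \right)}} = - \frac{1}{0 + \left(-79\right)^{2}} = - \frac{1}{0 + 6241} = - \frac{1}{6241}$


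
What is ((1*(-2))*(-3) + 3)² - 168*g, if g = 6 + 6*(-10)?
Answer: 9153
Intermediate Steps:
g = -54 (g = 6 - 60 = -54)
((1*(-2))*(-3) + 3)² - 168*g = ((1*(-2))*(-3) + 3)² - 168*(-54) = (-2*(-3) + 3)² + 9072 = (6 + 3)² + 9072 = 9² + 9072 = 81 + 9072 = 9153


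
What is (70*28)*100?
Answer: 196000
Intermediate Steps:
(70*28)*100 = 1960*100 = 196000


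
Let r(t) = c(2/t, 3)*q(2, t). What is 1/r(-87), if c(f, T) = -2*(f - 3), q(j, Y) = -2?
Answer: -87/1052 ≈ -0.082700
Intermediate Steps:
c(f, T) = 6 - 2*f (c(f, T) = -2*(-3 + f) = 6 - 2*f)
r(t) = -12 + 8/t (r(t) = (6 - 4/t)*(-2) = -12 + 8/t)
1/r(-87) = 1/(-12 + 8/(-87)) = 1/(-12 + 8*(-1/87)) = 1/(-12 - 8/87) = 1/(-1052/87) = -87/1052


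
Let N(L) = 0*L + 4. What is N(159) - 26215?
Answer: -26211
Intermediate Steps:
N(L) = 4 (N(L) = 0 + 4 = 4)
N(159) - 26215 = 4 - 26215 = -26211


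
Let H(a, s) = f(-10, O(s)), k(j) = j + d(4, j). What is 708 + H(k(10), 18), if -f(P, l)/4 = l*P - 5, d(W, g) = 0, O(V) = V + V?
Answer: 2168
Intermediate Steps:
O(V) = 2*V
f(P, l) = 20 - 4*P*l (f(P, l) = -4*(l*P - 5) = -4*(P*l - 5) = -4*(-5 + P*l) = 20 - 4*P*l)
k(j) = j (k(j) = j + 0 = j)
H(a, s) = 20 + 80*s (H(a, s) = 20 - 4*(-10)*2*s = 20 + 80*s)
708 + H(k(10), 18) = 708 + (20 + 80*18) = 708 + (20 + 1440) = 708 + 1460 = 2168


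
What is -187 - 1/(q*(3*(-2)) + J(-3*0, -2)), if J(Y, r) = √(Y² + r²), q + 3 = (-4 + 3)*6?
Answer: -10473/56 ≈ -187.02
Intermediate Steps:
q = -9 (q = -3 + (-4 + 3)*6 = -3 - 1*6 = -3 - 6 = -9)
-187 - 1/(q*(3*(-2)) + J(-3*0, -2)) = -187 - 1/(-27*(-2) + √((-3*0)² + (-2)²)) = -187 - 1/(-9*(-6) + √(0² + 4)) = -187 - 1/(54 + √(0 + 4)) = -187 - 1/(54 + √4) = -187 - 1/(54 + 2) = -187 - 1/56 = -10473/56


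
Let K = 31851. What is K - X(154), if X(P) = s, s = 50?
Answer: 31801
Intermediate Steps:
X(P) = 50
K - X(154) = 31851 - 1*50 = 31851 - 50 = 31801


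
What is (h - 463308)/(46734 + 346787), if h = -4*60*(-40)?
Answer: -453708/393521 ≈ -1.1529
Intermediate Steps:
h = 9600 (h = -240*(-40) = 9600)
(h - 463308)/(46734 + 346787) = (9600 - 463308)/(46734 + 346787) = -453708/393521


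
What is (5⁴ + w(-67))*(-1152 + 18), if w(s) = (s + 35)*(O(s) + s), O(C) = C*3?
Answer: -10433934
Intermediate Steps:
O(C) = 3*C
w(s) = 4*s*(35 + s) (w(s) = (s + 35)*(3*s + s) = (35 + s)*(4*s) = 4*s*(35 + s))
(5⁴ + w(-67))*(-1152 + 18) = (5⁴ + 4*(-67)*(35 - 67))*(-1152 + 18) = (625 + 4*(-67)*(-32))*(-1134) = (625 + 8576)*(-1134) = 9201*(-1134) = -10433934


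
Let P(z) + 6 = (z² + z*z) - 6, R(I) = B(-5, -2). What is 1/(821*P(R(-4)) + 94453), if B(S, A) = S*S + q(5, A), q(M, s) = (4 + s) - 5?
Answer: 1/879329 ≈ 1.1372e-6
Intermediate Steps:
q(M, s) = -1 + s
B(S, A) = -1 + A + S² (B(S, A) = S*S + (-1 + A) = S² + (-1 + A) = -1 + A + S²)
R(I) = 22 (R(I) = -1 - 2 + (-5)² = -1 - 2 + 25 = 22)
P(z) = -12 + 2*z² (P(z) = -6 + ((z² + z*z) - 6) = -6 + ((z² + z²) - 6) = -6 + (2*z² - 6) = -6 + (-6 + 2*z²) = -12 + 2*z²)
1/(821*P(R(-4)) + 94453) = 1/(821*(-12 + 2*22²) + 94453) = 1/(821*(-12 + 2*484) + 94453) = 1/(821*(-12 + 968) + 94453) = 1/(821*956 + 94453) = 1/(784876 + 94453) = 1/879329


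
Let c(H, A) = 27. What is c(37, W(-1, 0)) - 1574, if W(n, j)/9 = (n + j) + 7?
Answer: -1547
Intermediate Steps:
W(n, j) = 63 + 9*j + 9*n (W(n, j) = 9*((n + j) + 7) = 9*((j + n) + 7) = 9*(7 + j + n) = 63 + 9*j + 9*n)
c(37, W(-1, 0)) - 1574 = 27 - 1574 = -1547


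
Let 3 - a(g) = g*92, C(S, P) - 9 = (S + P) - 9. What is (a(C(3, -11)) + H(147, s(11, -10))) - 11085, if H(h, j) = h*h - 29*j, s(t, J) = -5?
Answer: 11408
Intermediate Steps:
H(h, j) = h² - 29*j
C(S, P) = P + S (C(S, P) = 9 + ((S + P) - 9) = 9 + ((P + S) - 9) = 9 + (-9 + P + S) = P + S)
a(g) = 3 - 92*g (a(g) = 3 - g*92 = 3 - 92*g)
(a(C(3, -11)) + H(147, s(11, -10))) - 11085 = ((3 - 92*(-11 + 3)) + (147² - 29*(-5))) - 11085 = ((3 - 92*(-8)) + (21609 + 145)) - 11085 = ((3 + 736) + 21754) - 11085 = (739 + 21754) - 11085 = 22493 - 11085 = 11408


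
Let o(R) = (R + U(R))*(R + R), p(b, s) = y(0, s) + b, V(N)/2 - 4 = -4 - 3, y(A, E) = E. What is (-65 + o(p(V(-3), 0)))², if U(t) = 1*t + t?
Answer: 22801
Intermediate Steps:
V(N) = -6 (V(N) = 8 + 2*(-4 - 3) = 8 + 2*(-7) = 8 - 14 = -6)
U(t) = 2*t (U(t) = t + t = 2*t)
p(b, s) = b + s (p(b, s) = s + b = b + s)
o(R) = 6*R² (o(R) = (R + 2*R)*(R + R) = (3*R)*(2*R) = 6*R²)
(-65 + o(p(V(-3), 0)))² = (-65 + 6*(-6 + 0)²)² = (-65 + 6*(-6)²)² = (-65 + 6*36)² = (-65 + 216)² = 151² = 22801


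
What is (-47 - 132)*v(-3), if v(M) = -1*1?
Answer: 179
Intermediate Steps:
v(M) = -1
(-47 - 132)*v(-3) = (-47 - 132)*(-1) = -179*(-1) = 179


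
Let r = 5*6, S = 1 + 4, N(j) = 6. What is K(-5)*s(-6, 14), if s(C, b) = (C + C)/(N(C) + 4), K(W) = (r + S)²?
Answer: -1470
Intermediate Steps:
S = 5
r = 30
K(W) = 1225 (K(W) = (30 + 5)² = 35² = 1225)
s(C, b) = C/5 (s(C, b) = (C + C)/(6 + 4) = (2*C)/10 = (2*C)*(⅒) = C/5)
K(-5)*s(-6, 14) = 1225*((⅕)*(-6)) = 1225*(-6/5) = -1470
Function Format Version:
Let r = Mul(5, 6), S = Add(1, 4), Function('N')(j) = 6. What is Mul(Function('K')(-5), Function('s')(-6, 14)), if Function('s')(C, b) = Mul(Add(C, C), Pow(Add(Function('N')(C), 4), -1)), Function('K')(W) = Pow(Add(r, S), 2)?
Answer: -1470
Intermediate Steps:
S = 5
r = 30
Function('K')(W) = 1225 (Function('K')(W) = Pow(Add(30, 5), 2) = Pow(35, 2) = 1225)
Function('s')(C, b) = Mul(Rational(1, 5), C) (Function('s')(C, b) = Mul(Add(C, C), Pow(Add(6, 4), -1)) = Mul(Mul(2, C), Pow(10, -1)) = Mul(Mul(2, C), Rational(1, 10)) = Mul(Rational(1, 5), C))
Mul(Function('K')(-5), Function('s')(-6, 14)) = Mul(1225, Mul(Rational(1, 5), -6)) = Mul(1225, Rational(-6, 5)) = -1470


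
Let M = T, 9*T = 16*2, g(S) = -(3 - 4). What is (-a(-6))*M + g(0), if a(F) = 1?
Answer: -23/9 ≈ -2.5556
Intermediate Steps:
g(S) = 1 (g(S) = -1*(-1) = 1)
T = 32/9 (T = (16*2)/9 = (⅑)*32 = 32/9 ≈ 3.5556)
M = 32/9 ≈ 3.5556
(-a(-6))*M + g(0) = -1*1*(32/9) + 1 = -1*32/9 + 1 = -32/9 + 1 = -23/9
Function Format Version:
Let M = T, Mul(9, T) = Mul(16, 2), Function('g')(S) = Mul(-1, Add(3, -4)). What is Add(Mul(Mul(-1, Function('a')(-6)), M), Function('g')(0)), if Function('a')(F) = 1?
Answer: Rational(-23, 9) ≈ -2.5556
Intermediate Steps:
Function('g')(S) = 1 (Function('g')(S) = Mul(-1, -1) = 1)
T = Rational(32, 9) (T = Mul(Rational(1, 9), Mul(16, 2)) = Mul(Rational(1, 9), 32) = Rational(32, 9) ≈ 3.5556)
M = Rational(32, 9) ≈ 3.5556
Add(Mul(Mul(-1, Function('a')(-6)), M), Function('g')(0)) = Add(Mul(Mul(-1, 1), Rational(32, 9)), 1) = Add(Mul(-1, Rational(32, 9)), 1) = Add(Rational(-32, 9), 1) = Rational(-23, 9)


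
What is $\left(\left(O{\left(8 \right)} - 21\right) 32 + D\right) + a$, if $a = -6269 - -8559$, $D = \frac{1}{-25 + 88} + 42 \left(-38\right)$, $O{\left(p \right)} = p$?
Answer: $\frac{17515}{63} \approx 278.02$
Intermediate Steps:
$D = - \frac{100547}{63}$ ($D = \frac{1}{63} - 1596 = - \frac{100547}{63} \approx -1596.0$)
$a = 2290$ ($a = -6269 + 8559 = 2290$)
$\left(\left(O{\left(8 \right)} - 21\right) 32 + D\right) + a = \left(\left(8 - 21\right) 32 - \frac{100547}{63}\right) + 2290 = \left(\left(-13\right) 32 - \frac{100547}{63}\right) + 2290 = \left(-416 - \frac{100547}{63}\right) + 2290 = - \frac{126755}{63} + 2290 = \frac{17515}{63}$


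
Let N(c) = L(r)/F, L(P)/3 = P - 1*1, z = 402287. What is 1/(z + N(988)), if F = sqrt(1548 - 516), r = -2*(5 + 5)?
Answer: 138386728/55671181645613 + 42*sqrt(258)/55671181645613 ≈ 2.4858e-6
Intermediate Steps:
r = -20 (r = -2*10 = -20)
L(P) = -3 + 3*P (L(P) = 3*(P - 1*1) = 3*(P - 1) = 3*(-1 + P) = -3 + 3*P)
F = 2*sqrt(258) (F = sqrt(1032) = 2*sqrt(258) ≈ 32.125)
N(c) = -21*sqrt(258)/172 (N(c) = (-3 + 3*(-20))/((2*sqrt(258))) = (-3 - 60)*(sqrt(258)/516) = -21*sqrt(258)/172)
1/(z + N(988)) = 1/(402287 - 21*sqrt(258)/172)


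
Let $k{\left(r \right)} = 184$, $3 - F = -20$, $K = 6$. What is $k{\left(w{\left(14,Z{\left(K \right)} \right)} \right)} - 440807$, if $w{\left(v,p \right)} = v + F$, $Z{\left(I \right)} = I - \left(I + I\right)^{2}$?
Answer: $-440623$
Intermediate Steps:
$F = 23$ ($F = 3 - -20 = 3 + 20 = 23$)
$Z{\left(I \right)} = I - 4 I^{2}$ ($Z{\left(I \right)} = I - \left(2 I\right)^{2} = I - 4 I^{2}$)
$w{\left(v,p \right)} = 23 + v$ ($w{\left(v,p \right)} = v + 23 = 23 + v$)
$k{\left(w{\left(14,Z{\left(K \right)} \right)} \right)} - 440807 = 184 - 440807 = -440623$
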